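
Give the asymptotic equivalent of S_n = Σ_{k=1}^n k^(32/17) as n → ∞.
S_n ~ (17/49) · n^(49/17)

Integral comparison: Σ_{k=1}^n k^(32/17) = ∫_0^n x^(32/17) dx + O(n^(32/17)). The integral is n^(1 + 32/17) / (1 + 32/17) = n^((32+17)/17) / ((32+17)/17) = (17/49) · n^(49/17).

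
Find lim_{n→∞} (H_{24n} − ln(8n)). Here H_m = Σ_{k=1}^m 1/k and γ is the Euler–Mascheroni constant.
lim = ln 3 + γ

By Euler-Maclaurin, H_m = ln m + γ + O(1/m). So
  H_{24n} − ln(8n) = ln(24n) + γ − ln(8n) + O(1/n)
                       = ln(24/8) + γ + O(1/n).
Hence the limit is ln(24/8) + γ (= ln 3).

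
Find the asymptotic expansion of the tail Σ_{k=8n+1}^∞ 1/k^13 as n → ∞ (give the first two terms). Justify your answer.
Σ_{k>8n} 1/k^13 = 1/(12 · (8n)^12) − 1/(2 · (8n)^13) + O(1/(8n)^14)

Compare to the integral: ∫_{8n}^∞ x^(−13) dx = [−x^(−12)/12]_{8n}^∞ = 1/((13−1)·(8n)^12). The Euler-Maclaurin correction adds −f(8n)/2 = −1/(2·(8n)^13). Euler-Maclaurin then gives
  Σ_{k>8n} 1/k^13 = ∫_{8n}^∞ dx/x^13 − 1/(2·(8n)^13) + O(1/(8n)^14).
(Equivalently this is ζ(13) − Σ_{k≤8n} 1/k^13.)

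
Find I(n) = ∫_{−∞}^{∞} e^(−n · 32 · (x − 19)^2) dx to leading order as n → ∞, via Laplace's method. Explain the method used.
I(n) = sqrt(π/(32n))

Here φ(x) = 32 · (x − 19)^2 has its unique minimum at x* = 19 with φ(x*) = 0 and φ''(x*) = 64. Laplace's method gives
  I(n) ~ e^(−n φ(x*)) · sqrt(2π / (n · φ''(x*))) = sqrt(2π / (64n)) = sqrt(π/(32n)).
This is exact: substituting u = (x − 19)·sqrt(32n) gives I(n) = (1/sqrt(32n)) ∫_{−∞}^{∞} e^(−u^2) du = sqrt(π/(32n)).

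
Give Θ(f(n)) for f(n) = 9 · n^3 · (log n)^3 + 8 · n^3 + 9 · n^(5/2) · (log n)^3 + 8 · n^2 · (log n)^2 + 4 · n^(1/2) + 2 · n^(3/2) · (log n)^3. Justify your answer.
f(n) ∈ Θ(n^3 · (log n)^3)

Compare the terms by growth order. For large n, n^a · (log n)^b dominates n^a' · (log n)^b' iff a > a', or (a = a' and b > b'). Ranking the 6 terms shows the dominant one is 9 · n^3 · (log n)^3. Hence f(n) ∈ Θ(n^3 · (log n)^3).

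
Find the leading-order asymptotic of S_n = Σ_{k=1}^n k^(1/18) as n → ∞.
S_n ~ (18/19) · n^(19/18)

Integral comparison: Σ_{k=1}^n k^(1/18) = ∫_0^n x^(1/18) dx + O(n^(1/18)). The integral is n^(1 + 1/18) / (1 + 1/18) = n^((1+18)/18) / ((1+18)/18) = (18/19) · n^(19/18).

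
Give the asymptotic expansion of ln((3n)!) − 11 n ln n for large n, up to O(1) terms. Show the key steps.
ln((3n)!) − 11 n ln n = −8 n ln n + 3(ln 3 − 1) n + (1/2) ln(2π·3n) + O(1/n)

Stirling: ln((3n)!) = 3n ln(3n) − 3n + (1/2) ln(2π·3n) + O(1/n).
Expand 3n ln(3n) = 3n (ln n + ln 3) = 3n ln n + 3n ln 3.
Subtract 11n ln n: leading term is (3 − 11) n ln n = −8 n ln n. The next term is 3n ln 3 − 3n = 3(ln 3 − 1) n. Then the (1/2) ln(2π·3n) correction.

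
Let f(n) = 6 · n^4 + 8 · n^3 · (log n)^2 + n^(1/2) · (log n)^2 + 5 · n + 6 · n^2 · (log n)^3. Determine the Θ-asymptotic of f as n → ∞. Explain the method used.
f(n) ∈ Θ(n^4)

Compare the terms by growth order. For large n, n^a · (log n)^b dominates n^a' · (log n)^b' iff a > a', or (a = a' and b > b'). Ranking the 5 terms shows the dominant one is 6 · n^4. Hence f(n) ∈ Θ(n^4).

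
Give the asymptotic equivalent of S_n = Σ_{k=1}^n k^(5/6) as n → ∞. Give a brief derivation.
S_n ~ (6/11) · n^(11/6)

Integral comparison: Σ_{k=1}^n k^(5/6) = ∫_0^n x^(5/6) dx + O(n^(5/6)). The integral is n^(1 + 5/6) / (1 + 5/6) = n^((5+6)/6) / ((5+6)/6) = (6/11) · n^(11/6).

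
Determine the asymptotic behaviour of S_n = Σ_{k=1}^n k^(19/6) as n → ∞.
S_n ~ (6/25) · n^(25/6)

Integral comparison: Σ_{k=1}^n k^(19/6) = ∫_0^n x^(19/6) dx + O(n^(19/6)). The integral is n^(1 + 19/6) / (1 + 19/6) = n^((19+6)/6) / ((19+6)/6) = (6/25) · n^(25/6).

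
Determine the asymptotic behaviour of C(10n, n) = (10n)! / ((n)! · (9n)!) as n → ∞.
C(10n, n) ~ (10000000000/387420489)^(n) · sqrt(5/(9π·n))

Write N = n. Apply Stirling to each factorial:
  (10N)! ~ sqrt(2π·10N) · (10N/e)^(10N),
  N! ~ sqrt(2π N) · (N/e)^N,
  (9N)! ~ sqrt(2π·9N) · (9N/e)^(9N).
The exponential factors combine to (10N)^(10N) / (N^N · (9N)^(9N)) = 10^(10N)/9^(9N) = (10^10/9^9)^N = (10000000000/387420489)^N.
The square-root prefactors combine to sqrt(2π·10N) / (sqrt(2π N)·sqrt(2π·9N)) = sqrt(10 / (2π·9·N)) = sqrt(5/(9π·n)).
Substituting N = n: C(10n, n) ~ (10000000000/387420489)^(n) · sqrt(5/(9π·n)).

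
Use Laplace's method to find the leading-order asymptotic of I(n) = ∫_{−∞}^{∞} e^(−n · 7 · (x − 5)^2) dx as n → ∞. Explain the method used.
I(n) = sqrt(π/(7n))

Here φ(x) = 7 · (x − 5)^2 has its unique minimum at x* = 5 with φ(x*) = 0 and φ''(x*) = 14. Laplace's method gives
  I(n) ~ e^(−n φ(x*)) · sqrt(2π / (n · φ''(x*))) = sqrt(2π / (14n)) = sqrt(π/(7n)).
This is exact: substituting u = (x − 5)·sqrt(7n) gives I(n) = (1/sqrt(7n)) ∫_{−∞}^{∞} e^(−u^2) du = sqrt(π/(7n)).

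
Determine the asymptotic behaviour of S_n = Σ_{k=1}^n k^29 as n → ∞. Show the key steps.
S_n ~ n^30 / 30

By integral comparison (Euler-Maclaurin), Σ_{k=1}^n k^29 = ∫_0^n x^29 dx + O(n^29) = n^30/30 + O(n^29). (Equivalently, Faulhaber's formula gives the same leading term.)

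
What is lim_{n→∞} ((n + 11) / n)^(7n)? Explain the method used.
lim = e^77

Rewrite as (1 + 11/n)^(7n). By the standard limit (1 + x/n)^n → e^x, we have (1 + 11/n)^n → e^11, and raising to the 7th power gives e^77.
More precisely, ln[(1 + 11/n)^(7n)] = 7n · ln(1 + 11/n) = 7n · (11/n + O(1/n^2)) = 77 + O(1/n) → 77.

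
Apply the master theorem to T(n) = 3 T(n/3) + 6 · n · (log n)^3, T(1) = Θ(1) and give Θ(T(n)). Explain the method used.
T(n) = Θ(n · (log n)^4)

Here log_3 3 = 1 and f(n) = 6 · n · (log n)^3 = Θ(n^(log_3 3) · (log n)^3). This is the extended Case 2 of the master theorem (f matches the critical exponent up to log factors), giving T(n) = Θ(n^(log_3 3) · (log n)^(3+1)) = Θ(n · (log n)^4).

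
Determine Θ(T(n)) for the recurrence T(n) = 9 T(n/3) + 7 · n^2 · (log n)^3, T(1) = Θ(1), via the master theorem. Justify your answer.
T(n) = Θ(n^2 · (log n)^4)

Here log_3 9 = 2 and f(n) = 7 · n^2 · (log n)^3 = Θ(n^(log_3 9) · (log n)^3). This is the extended Case 2 of the master theorem (f matches the critical exponent up to log factors), giving T(n) = Θ(n^(log_3 9) · (log n)^(3+1)) = Θ(n^2 · (log n)^4).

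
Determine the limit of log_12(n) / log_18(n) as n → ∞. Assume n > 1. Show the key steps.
lim = ln(18) / ln(12) = log_12(18)

Change of base: log_12(n) = ln n / ln 12 and log_18(n) = ln n / ln 18. The ratio is (ln n / ln 12) · (ln 18 / ln n) = ln 18 / ln 12, a constant independent of n. So the limit is ln 18 / ln 12 = log_12(18).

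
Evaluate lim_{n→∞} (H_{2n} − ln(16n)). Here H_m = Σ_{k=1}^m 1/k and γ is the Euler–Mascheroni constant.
lim = −ln 8 + γ

By Euler-Maclaurin, H_m = ln m + γ + O(1/m). So
  H_{2n} − ln(16n) = ln(2n) + γ − ln(16n) + O(1/n)
                       = ln(2/16) + γ + O(1/n).
Hence the limit is ln(2/16) + γ (= −ln 8).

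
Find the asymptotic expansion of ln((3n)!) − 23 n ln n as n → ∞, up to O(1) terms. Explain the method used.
ln((3n)!) − 23 n ln n = −20 n ln n + 3(ln 3 − 1) n + (1/2) ln(2π·3n) + O(1/n)

Stirling: ln((3n)!) = 3n ln(3n) − 3n + (1/2) ln(2π·3n) + O(1/n).
Expand 3n ln(3n) = 3n (ln n + ln 3) = 3n ln n + 3n ln 3.
Subtract 23n ln n: leading term is (3 − 23) n ln n = −20 n ln n. The next term is 3n ln 3 − 3n = 3(ln 3 − 1) n. Then the (1/2) ln(2π·3n) correction.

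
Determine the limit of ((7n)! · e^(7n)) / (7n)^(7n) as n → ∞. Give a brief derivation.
lim = ∞

Stirling: (7n)! ~ sqrt(2π·7n) · (7n/e)^(7n). Hence
  (7n)! · e^(7n) / (7n)^(7n) ~ sqrt(2π·7n) = sqrt(2π·7) · sqrt(n) → ∞.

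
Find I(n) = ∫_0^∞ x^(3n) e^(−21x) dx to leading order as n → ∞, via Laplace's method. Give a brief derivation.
I(n) ~ (sqrt(2π·3n) / 21) · (3n/(21e))^(3n)

Write the integrand as exp(3n ln x − 21x) and set f(x) = 3n ln x − 21x. Then f'(x) = 3n/x − 21 = 0 at x* = 3n/21, and f''(x*) = −3n/x*^2 = −21^2/(3n). Laplace's method (interior maximum) gives
  I(n) ~ e^(f(x*)) · sqrt(2π / |f''(x*)|)
        = exp(3n ln(3n/21) − 3n) · sqrt(2π · 3n / 21^2)
        = (3n/21)^(3n) e^(−3n) · sqrt(2π·3n) / 21
        = (sqrt(2π·3n) / 21) · (3n/(21e))^(3n).
This matches Γ(3n+1)/21^(3n+1) with Stirling applied to Γ.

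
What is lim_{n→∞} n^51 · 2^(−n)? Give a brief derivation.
lim = 0

Exponentials with base > 1 dominate every fixed polynomial: for any fixed c, n^c / 2^n → 0 as n → ∞ (e.g. by the ratio test, or by writing 2^n = e^(n ln 2) and noting e^(n ln 2) / n^c → ∞). Hence n^51 · 2^(−n) = n^51 / 2^n → 0.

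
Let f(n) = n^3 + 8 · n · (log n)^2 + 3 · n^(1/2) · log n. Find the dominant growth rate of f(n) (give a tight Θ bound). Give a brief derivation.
f(n) ∈ Θ(n^3)

Compare the terms by growth order. For large n, n^a · (log n)^b dominates n^a' · (log n)^b' iff a > a', or (a = a' and b > b'). Ranking the 3 terms shows the dominant one is n^3. Hence f(n) ∈ Θ(n^3).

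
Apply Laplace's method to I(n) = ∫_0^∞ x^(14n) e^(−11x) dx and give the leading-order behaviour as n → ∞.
I(n) ~ (sqrt(2π·14n) / 11) · (14n/(11e))^(14n)

Write the integrand as exp(14n ln x − 11x) and set f(x) = 14n ln x − 11x. Then f'(x) = 14n/x − 11 = 0 at x* = 14n/11, and f''(x*) = −14n/x*^2 = −11^2/(14n). Laplace's method (interior maximum) gives
  I(n) ~ e^(f(x*)) · sqrt(2π / |f''(x*)|)
        = exp(14n ln(14n/11) − 14n) · sqrt(2π · 14n / 11^2)
        = (14n/11)^(14n) e^(−14n) · sqrt(2π·14n) / 11
        = (sqrt(2π·14n) / 11) · (14n/(11e))^(14n).
This matches Γ(14n+1)/11^(14n+1) with Stirling applied to Γ.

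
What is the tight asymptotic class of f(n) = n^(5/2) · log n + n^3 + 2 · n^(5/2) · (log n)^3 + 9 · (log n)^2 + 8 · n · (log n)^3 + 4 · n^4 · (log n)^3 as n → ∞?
f(n) ∈ Θ(n^4 · (log n)^3)

Compare the terms by growth order. For large n, n^a · (log n)^b dominates n^a' · (log n)^b' iff a > a', or (a = a' and b > b'). Ranking the 6 terms shows the dominant one is 4 · n^4 · (log n)^3. Hence f(n) ∈ Θ(n^4 · (log n)^3).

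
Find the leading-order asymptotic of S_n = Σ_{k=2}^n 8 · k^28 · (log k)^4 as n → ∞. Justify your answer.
S_n ~ 8 · n^29 · (log n)^4 / 29

By integral comparison, S_n = ∫_1^n 8 · x^28 · (log x)^4 dx + O(n^28 · (log n)^4). For the integral, the leading term of ∫_1^n x^28 (log x)^4 dx is n^29/29 · (log n)^4 (by repeated integration by parts; each step lowers the log-exponent and produces a relatively O(1/log n) correction). Hence S_n ~ 8 · n^29 · (log n)^4 / 29.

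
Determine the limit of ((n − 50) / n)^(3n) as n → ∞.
lim = e^(−150)

Rewrite as (1 − 50/n)^(3n). By the standard limit (1 + x/n)^n → e^x, we have (1 − 50/n)^n → e^(−50), and raising to the 3rd power gives e^(−150).
More precisely, ln[(1 − 50/n)^(3n)] = 3n · ln(1 − 50/n) = 3n · (-50/n + O(1/n^2)) = -150 + O(1/n) → -150.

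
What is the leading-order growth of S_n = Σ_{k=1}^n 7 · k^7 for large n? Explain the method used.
S_n ~ 7 · n^8 / 8

By integral comparison (Euler-Maclaurin), Σ_{k=1}^n 7 · k^7 = 7 · ∫_0^n x^7 dx + O(n^7) = 7 · n^8/8 + O(n^7). (Equivalently, Faulhaber's formula gives the same leading term.)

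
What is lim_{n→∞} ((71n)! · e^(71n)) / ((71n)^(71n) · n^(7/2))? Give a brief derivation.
lim = 0

Stirling: (71n)! ~ sqrt(2π·71n) · (71n/e)^(71n). Hence
  (71n)! · e^(71n) / (71n)^(71n) ~ sqrt(2π·71n).
Dividing by n^(7/2): sqrt(2π·71n) / n^(7/2) = sqrt(2π·71) · n^((1−7)/2), so the expression behaves like sqrt(2π·71) · n^((1−7)/2) → 0.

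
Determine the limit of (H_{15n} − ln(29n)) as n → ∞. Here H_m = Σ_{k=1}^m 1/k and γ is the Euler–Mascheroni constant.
lim = ln(15/29) + γ

By Euler-Maclaurin, H_m = ln m + γ + O(1/m). So
  H_{15n} − ln(29n) = ln(15n) + γ − ln(29n) + O(1/n)
                       = ln(15/29) + γ + O(1/n).
Hence the limit is ln(15/29) + γ.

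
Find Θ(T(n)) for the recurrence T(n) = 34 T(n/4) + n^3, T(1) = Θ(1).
T(n) = Θ(n^3)

log_4 34 ≈ 2.544. f(n) = n^3 dominates n^(log_4 34) since 3 > 2.544, and the regularity condition a·f(n/b) = 34·(n/4)^3 = (34/64)·n^3 ≤ c·f(n) holds with c = 34/64 ≈ 0.531 < 1. So this is Case 3: T(n) = Θ(f(n)) = Θ(n^3).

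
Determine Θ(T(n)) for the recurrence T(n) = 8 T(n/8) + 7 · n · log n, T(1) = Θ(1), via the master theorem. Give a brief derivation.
T(n) = Θ(n · (log n)^2)

Here log_8 8 = 1 and f(n) = 7 · n · log n = Θ(n^(log_8 8) · (log n)^1). This is the extended Case 2 of the master theorem (f matches the critical exponent up to log factors), giving T(n) = Θ(n^(log_8 8) · (log n)^(1+1)) = Θ(n · (log n)^2).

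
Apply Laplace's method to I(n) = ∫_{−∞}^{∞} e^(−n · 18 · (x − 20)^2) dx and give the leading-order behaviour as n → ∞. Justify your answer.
I(n) = sqrt(π/(18n))

Here φ(x) = 18 · (x − 20)^2 has its unique minimum at x* = 20 with φ(x*) = 0 and φ''(x*) = 36. Laplace's method gives
  I(n) ~ e^(−n φ(x*)) · sqrt(2π / (n · φ''(x*))) = sqrt(2π / (36n)) = sqrt(π/(18n)).
This is exact: substituting u = (x − 20)·sqrt(18n) gives I(n) = (1/sqrt(18n)) ∫_{−∞}^{∞} e^(−u^2) du = sqrt(π/(18n)).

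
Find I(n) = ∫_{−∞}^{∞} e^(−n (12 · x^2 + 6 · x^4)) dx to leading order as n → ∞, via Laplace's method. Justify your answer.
I(n) ~ sqrt(π/(12n))

φ(x) = 12 · x^2 + 6 · x^4 has its unique global minimum at x* = 0 (since φ'(x) = 24x + 24x^3 = 0 only at x = 0 for real x with both coefficients positive, and φ → ∞ as |x| → ∞). At x* = 0, φ(0) = 0 and φ''(0) = 24. Laplace's method then gives
  I(n) ~ sqrt(2π / (n · φ''(0))) · e^(−n φ(0)) = sqrt(2π / (24n)) = sqrt(π/(12n)).
The 6 · x^4 term contributes only at subleading order (an O(1/n) relative correction).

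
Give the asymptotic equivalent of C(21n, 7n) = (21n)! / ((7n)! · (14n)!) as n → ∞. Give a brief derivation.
C(21n, 7n) ~ (27/4)^(7n) · sqrt(3/(4π·7n))

Write N = 7n. Apply Stirling to each factorial:
  (3N)! ~ sqrt(2π·3N) · (3N/e)^(3N),
  N! ~ sqrt(2π N) · (N/e)^N,
  (2N)! ~ sqrt(2π·2N) · (2N/e)^(2N).
The exponential factors combine to (3N)^(3N) / (N^N · (2N)^(2N)) = 3^(3N)/2^(2N) = (3^3/2^2)^N = (27/4)^N.
The square-root prefactors combine to sqrt(2π·3N) / (sqrt(2π N)·sqrt(2π·2N)) = sqrt(3 / (2π·2·N)) = sqrt(3/(4π·7n)).
Substituting N = 7n: C(21n, 7n) ~ (27/4)^(7n) · sqrt(3/(4π·7n)).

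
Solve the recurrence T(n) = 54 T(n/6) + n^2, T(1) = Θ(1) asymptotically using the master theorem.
T(n) = Θ(n^(log_6 54))

Master theorem: compare f(n) = n^2 to n^(log_6 54) where log_6 54 ≈ 2.226. Since 2 < log_6 54, we have f(n) = O(n^(log_6 54 − ε)) for some ε > 0 — Case 1. Hence T(n) = Θ(n^(log_6 54)).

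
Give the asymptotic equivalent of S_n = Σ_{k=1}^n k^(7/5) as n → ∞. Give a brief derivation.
S_n ~ (5/12) · n^(12/5)

Integral comparison: Σ_{k=1}^n k^(7/5) = ∫_0^n x^(7/5) dx + O(n^(7/5)). The integral is n^(1 + 7/5) / (1 + 7/5) = n^((7+5)/5) / ((7+5)/5) = (5/12) · n^(12/5).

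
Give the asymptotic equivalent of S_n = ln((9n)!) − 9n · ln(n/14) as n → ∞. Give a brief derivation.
S_n ~ 9n · (ln 126 − 1) + O(ln n)

Stirling: ln((9n)!) = 9n ln(9n) − 9n + O(ln n).
  S_n = 9n ln(9n) − 9n − 9n ln(n/14) + O(ln n)
      = 9n ln(9n) − 9n ln n + 9n ln 14 − 9n + O(ln n)
      = 9n ln 9 + 9n ln 14 − 9n + O(ln n)
      = 9n (ln 126 − 1) + O(ln n).
Numerically ln(126) − 1 ≈ 3.8363.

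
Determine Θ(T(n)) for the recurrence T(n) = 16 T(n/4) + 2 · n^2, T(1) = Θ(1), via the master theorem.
T(n) = Θ(n^2 log n)

log_4 16 = 2, and f(n) = 2 · n^2 = Θ(n^(log_4 16)). This is Case 2 of the master theorem: T(n) = Θ(f(n) · log n) = Θ(n^2 log n).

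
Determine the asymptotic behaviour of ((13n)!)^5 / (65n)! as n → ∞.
((13n)!)^5/(65n)! ~ ((2π·13n)^(4/2) / sqrt(5)) · 5^(−5·13n)  →  0

Write N = 13n. Stirling: N! ~ sqrt(2π N)(N/e)^N and (5N)! ~ sqrt(2π·5N)·(5N/e)^(5N).
  (N!)^5/(5N)! ~ (2π N)^(5/2) (N/e)^(5N) / [sqrt(2π·5N) (5N/e)^(5N)]
     = (2π N)^(5/2) / sqrt(2π·5N) · (N/(5N))^(5N)
     = (2π N)^((5−1)/2) / sqrt(5) · 5^(−5N).
Since 5^5 > 1, the factor 5^(−5N) decays exponentially, so the ratio → 0. Substituting N = 13n gives the stated form.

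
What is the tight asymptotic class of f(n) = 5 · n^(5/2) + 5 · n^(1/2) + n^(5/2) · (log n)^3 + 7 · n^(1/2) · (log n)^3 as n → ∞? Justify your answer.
f(n) ∈ Θ(n^(5/2) · (log n)^3)

Compare the terms by growth order. For large n, n^a · (log n)^b dominates n^a' · (log n)^b' iff a > a', or (a = a' and b > b'). Ranking the 4 terms shows the dominant one is n^(5/2) · (log n)^3. Hence f(n) ∈ Θ(n^(5/2) · (log n)^3).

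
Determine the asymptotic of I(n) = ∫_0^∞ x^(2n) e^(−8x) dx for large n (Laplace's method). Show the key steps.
I(n) ~ (sqrt(2π·2n) / 8) · (2n/(8e))^(2n)

Write the integrand as exp(2n ln x − 8x) and set f(x) = 2n ln x − 8x. Then f'(x) = 2n/x − 8 = 0 at x* = 2n/8, and f''(x*) = −2n/x*^2 = −8^2/(2n). Laplace's method (interior maximum) gives
  I(n) ~ e^(f(x*)) · sqrt(2π / |f''(x*)|)
        = exp(2n ln(2n/8) − 2n) · sqrt(2π · 2n / 8^2)
        = (2n/8)^(2n) e^(−2n) · sqrt(2π·2n) / 8
        = (sqrt(2π·2n) / 8) · (2n/(8e))^(2n).
This matches Γ(2n+1)/8^(2n+1) with Stirling applied to Γ.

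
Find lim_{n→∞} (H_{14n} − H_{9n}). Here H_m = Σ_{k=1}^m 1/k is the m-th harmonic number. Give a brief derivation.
lim = ln(14/9)

Euler-Maclaurin gives H_m = ln m + γ + 1/(2m) + O(1/m^2). The γ and O(1/m) terms cancel in the difference:
  H_{14n} − H_{9n} = ln(14n) − ln(9n) + O(1/n) = ln(14/9) + O(1/n).
Hence the limit is ln(14/9).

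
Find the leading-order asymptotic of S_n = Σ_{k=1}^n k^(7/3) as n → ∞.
S_n ~ (3/10) · n^(10/3)

Integral comparison: Σ_{k=1}^n k^(7/3) = ∫_0^n x^(7/3) dx + O(n^(7/3)). The integral is n^(1 + 7/3) / (1 + 7/3) = n^((7+3)/3) / ((7+3)/3) = (3/10) · n^(10/3).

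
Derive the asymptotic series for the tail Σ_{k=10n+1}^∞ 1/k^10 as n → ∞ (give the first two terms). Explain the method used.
Σ_{k>10n} 1/k^10 = 1/(9 · (10n)^9) − 1/(2 · (10n)^10) + O(1/(10n)^11)

Compare to the integral: ∫_{10n}^∞ x^(−10) dx = [−x^(−9)/9]_{10n}^∞ = 1/((10−1)·(10n)^9). The Euler-Maclaurin correction adds −f(10n)/2 = −1/(2·(10n)^10). Euler-Maclaurin then gives
  Σ_{k>10n} 1/k^10 = ∫_{10n}^∞ dx/x^10 − 1/(2·(10n)^10) + O(1/(10n)^11).
(Equivalently this is ζ(10) − Σ_{k≤10n} 1/k^10.)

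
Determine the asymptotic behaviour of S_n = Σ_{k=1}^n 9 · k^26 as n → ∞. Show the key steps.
S_n ~ n^27 / 3

By integral comparison (Euler-Maclaurin), Σ_{k=1}^n 9 · k^26 = 9 · ∫_0^n x^26 dx + O(n^26) = 9 · n^27/27 = n^27 / 3 + O(n^26). (Equivalently, Faulhaber's formula gives the same leading term.)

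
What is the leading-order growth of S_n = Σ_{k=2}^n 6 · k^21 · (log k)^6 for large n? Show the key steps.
S_n ~ 3 · n^22 · (log n)^6 / 11

By integral comparison, S_n = ∫_1^n 6 · x^21 · (log x)^6 dx + O(n^21 · (log n)^6). For the integral, the leading term of ∫_1^n x^21 (log x)^6 dx is n^22/22 · (log n)^6 (by repeated integration by parts; each step lowers the log-exponent and produces a relatively O(1/log n) correction). Hence S_n ~ 3 · n^22 · (log n)^6 / 11.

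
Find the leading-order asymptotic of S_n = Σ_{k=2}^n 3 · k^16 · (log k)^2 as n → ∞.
S_n ~ 3 · n^17 · (log n)^2 / 17

By integral comparison, S_n = ∫_1^n 3 · x^16 · (log x)^2 dx + O(n^16 · (log n)^2). For the integral, the leading term of ∫_1^n x^16 (log x)^2 dx is n^17/17 · (log n)^2 (by repeated integration by parts; each step lowers the log-exponent and produces a relatively O(1/log n) correction). Hence S_n ~ 3 · n^17 · (log n)^2 / 17.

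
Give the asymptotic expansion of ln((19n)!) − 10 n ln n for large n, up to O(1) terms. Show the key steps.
ln((19n)!) − 10 n ln n = 9 n ln n + 19(ln 19 − 1) n + (1/2) ln(2π·19n) + O(1/n)

Stirling: ln((19n)!) = 19n ln(19n) − 19n + (1/2) ln(2π·19n) + O(1/n).
Expand 19n ln(19n) = 19n (ln n + ln 19) = 19n ln n + 19n ln 19.
Subtract 10n ln n: leading term is (19 − 10) n ln n = 9 n ln n. The next term is 19n ln 19 − 19n = 19(ln 19 − 1) n. Then the (1/2) ln(2π·19n) correction.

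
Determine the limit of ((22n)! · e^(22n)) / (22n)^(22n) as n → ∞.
lim = ∞

Stirling: (22n)! ~ sqrt(2π·22n) · (22n/e)^(22n). Hence
  (22n)! · e^(22n) / (22n)^(22n) ~ sqrt(2π·22n) = sqrt(2π·22) · sqrt(n) → ∞.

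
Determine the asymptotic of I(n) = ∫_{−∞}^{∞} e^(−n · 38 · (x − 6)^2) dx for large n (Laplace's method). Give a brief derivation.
I(n) = sqrt(π/(38n))

Here φ(x) = 38 · (x − 6)^2 has its unique minimum at x* = 6 with φ(x*) = 0 and φ''(x*) = 76. Laplace's method gives
  I(n) ~ e^(−n φ(x*)) · sqrt(2π / (n · φ''(x*))) = sqrt(2π / (76n)) = sqrt(π/(38n)).
This is exact: substituting u = (x − 6)·sqrt(38n) gives I(n) = (1/sqrt(38n)) ∫_{−∞}^{∞} e^(−u^2) du = sqrt(π/(38n)).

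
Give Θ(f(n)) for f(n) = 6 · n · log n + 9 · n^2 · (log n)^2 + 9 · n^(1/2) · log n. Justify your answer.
f(n) ∈ Θ(n^2 · (log n)^2)

Compare the terms by growth order. For large n, n^a · (log n)^b dominates n^a' · (log n)^b' iff a > a', or (a = a' and b > b'). Ranking the 3 terms shows the dominant one is 9 · n^2 · (log n)^2. Hence f(n) ∈ Θ(n^2 · (log n)^2).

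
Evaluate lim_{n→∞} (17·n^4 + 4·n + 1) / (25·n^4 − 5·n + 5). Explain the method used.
lim = 17/25

For large n the leading n^4 terms dominate both numerator and denominator. Dividing top and bottom by n^4, every other term tends to 0, leaving 17/25.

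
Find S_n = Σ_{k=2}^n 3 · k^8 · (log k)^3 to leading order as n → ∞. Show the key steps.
S_n ~ n^9 · (log n)^3 / 3

By integral comparison, S_n = ∫_1^n 3 · x^8 · (log x)^3 dx + O(n^8 · (log n)^3). For the integral, the leading term of ∫_1^n x^8 (log x)^3 dx is n^9/9 · (log n)^3 (by repeated integration by parts; each step lowers the log-exponent and produces a relatively O(1/log n) correction). Hence S_n ~ n^9 · (log n)^3 / 3.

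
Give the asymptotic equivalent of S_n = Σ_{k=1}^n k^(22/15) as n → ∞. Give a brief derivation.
S_n ~ (15/37) · n^(37/15)

Integral comparison: Σ_{k=1}^n k^(22/15) = ∫_0^n x^(22/15) dx + O(n^(22/15)). The integral is n^(1 + 22/15) / (1 + 22/15) = n^((22+15)/15) / ((22+15)/15) = (15/37) · n^(37/15).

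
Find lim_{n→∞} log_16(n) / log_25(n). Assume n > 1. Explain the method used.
lim = ln(25) / ln(16) = log_16(25)

Change of base: log_16(n) = ln n / ln 16 and log_25(n) = ln n / ln 25. The ratio is (ln n / ln 16) · (ln 25 / ln n) = ln 25 / ln 16, a constant independent of n. So the limit is ln 25 / ln 16 = log_16(25).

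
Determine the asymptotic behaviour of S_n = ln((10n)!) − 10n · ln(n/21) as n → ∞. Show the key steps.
S_n ~ 10n · (ln 210 − 1) + O(ln n)

Stirling: ln((10n)!) = 10n ln(10n) − 10n + O(ln n).
  S_n = 10n ln(10n) − 10n − 10n ln(n/21) + O(ln n)
      = 10n ln(10n) − 10n ln n + 10n ln 21 − 10n + O(ln n)
      = 10n ln 10 + 10n ln 21 − 10n + O(ln n)
      = 10n (ln 210 − 1) + O(ln n).
Numerically ln(210) − 1 ≈ 4.3471.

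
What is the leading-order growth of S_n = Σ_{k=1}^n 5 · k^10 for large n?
S_n ~ 5 · n^11 / 11

By integral comparison (Euler-Maclaurin), Σ_{k=1}^n 5 · k^10 = 5 · ∫_0^n x^10 dx + O(n^10) = 5 · n^11/11 + O(n^10). (Equivalently, Faulhaber's formula gives the same leading term.)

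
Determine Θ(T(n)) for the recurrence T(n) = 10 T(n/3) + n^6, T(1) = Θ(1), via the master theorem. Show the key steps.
T(n) = Θ(n^6)

log_3 10 ≈ 2.096. f(n) = n^6 dominates n^(log_3 10) since 6 > 2.096, and the regularity condition a·f(n/b) = 10·(n/3)^6 = (10/729)·n^6 ≤ c·f(n) holds with c = 10/729 ≈ 0.0137 < 1. So this is Case 3: T(n) = Θ(f(n)) = Θ(n^6).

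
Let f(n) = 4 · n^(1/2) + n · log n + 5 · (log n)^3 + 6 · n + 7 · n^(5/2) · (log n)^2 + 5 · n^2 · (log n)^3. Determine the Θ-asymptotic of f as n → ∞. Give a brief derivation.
f(n) ∈ Θ(n^(5/2) · (log n)^2)

Compare the terms by growth order. For large n, n^a · (log n)^b dominates n^a' · (log n)^b' iff a > a', or (a = a' and b > b'). Ranking the 6 terms shows the dominant one is 7 · n^(5/2) · (log n)^2. Hence f(n) ∈ Θ(n^(5/2) · (log n)^2).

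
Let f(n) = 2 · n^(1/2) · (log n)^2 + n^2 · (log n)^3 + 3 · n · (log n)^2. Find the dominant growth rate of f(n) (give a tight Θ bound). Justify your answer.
f(n) ∈ Θ(n^2 · (log n)^3)

Compare the terms by growth order. For large n, n^a · (log n)^b dominates n^a' · (log n)^b' iff a > a', or (a = a' and b > b'). Ranking the 3 terms shows the dominant one is n^2 · (log n)^3. Hence f(n) ∈ Θ(n^2 · (log n)^3).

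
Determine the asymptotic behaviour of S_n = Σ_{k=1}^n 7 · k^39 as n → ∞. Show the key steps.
S_n ~ 7 · n^40 / 40

By integral comparison (Euler-Maclaurin), Σ_{k=1}^n 7 · k^39 = 7 · ∫_0^n x^39 dx + O(n^39) = 7 · n^40/40 + O(n^39). (Equivalently, Faulhaber's formula gives the same leading term.)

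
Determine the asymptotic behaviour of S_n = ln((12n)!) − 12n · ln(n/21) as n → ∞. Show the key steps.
S_n ~ 12n · (ln 252 − 1) + O(ln n)

Stirling: ln((12n)!) = 12n ln(12n) − 12n + O(ln n).
  S_n = 12n ln(12n) − 12n − 12n ln(n/21) + O(ln n)
      = 12n ln(12n) − 12n ln n + 12n ln 21 − 12n + O(ln n)
      = 12n ln 12 + 12n ln 21 − 12n + O(ln n)
      = 12n (ln 252 − 1) + O(ln n).
Numerically ln(252) − 1 ≈ 4.5294.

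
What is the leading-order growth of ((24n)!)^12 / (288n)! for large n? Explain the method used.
((24n)!)^12/(288n)! ~ ((2π·24n)^(11/2) / sqrt(12)) · 12^(−12·24n)  →  0

Write N = 24n. Stirling: N! ~ sqrt(2π N)(N/e)^N and (12N)! ~ sqrt(2π·12N)·(12N/e)^(12N).
  (N!)^12/(12N)! ~ (2π N)^(12/2) (N/e)^(12N) / [sqrt(2π·12N) (12N/e)^(12N)]
     = (2π N)^(12/2) / sqrt(2π·12N) · (N/(12N))^(12N)
     = (2π N)^((12−1)/2) / sqrt(12) · 12^(−12N).
Since 12^12 > 1, the factor 12^(−12N) decays exponentially, so the ratio → 0. Substituting N = 24n gives the stated form.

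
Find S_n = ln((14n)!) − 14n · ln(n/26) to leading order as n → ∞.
S_n ~ 14n · (ln 364 − 1) + O(ln n)

Stirling: ln((14n)!) = 14n ln(14n) − 14n + O(ln n).
  S_n = 14n ln(14n) − 14n − 14n ln(n/26) + O(ln n)
      = 14n ln(14n) − 14n ln n + 14n ln 26 − 14n + O(ln n)
      = 14n ln 14 + 14n ln 26 − 14n + O(ln n)
      = 14n (ln 364 − 1) + O(ln n).
Numerically ln(364) − 1 ≈ 4.8972.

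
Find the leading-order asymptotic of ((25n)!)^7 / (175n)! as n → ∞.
((25n)!)^7/(175n)! ~ ((2π·25n)^(6/2) / sqrt(7)) · 7^(−7·25n)  →  0

Write N = 25n. Stirling: N! ~ sqrt(2π N)(N/e)^N and (7N)! ~ sqrt(2π·7N)·(7N/e)^(7N).
  (N!)^7/(7N)! ~ (2π N)^(7/2) (N/e)^(7N) / [sqrt(2π·7N) (7N/e)^(7N)]
     = (2π N)^(7/2) / sqrt(2π·7N) · (N/(7N))^(7N)
     = (2π N)^((7−1)/2) / sqrt(7) · 7^(−7N).
Since 7^7 > 1, the factor 7^(−7N) decays exponentially, so the ratio → 0. Substituting N = 25n gives the stated form.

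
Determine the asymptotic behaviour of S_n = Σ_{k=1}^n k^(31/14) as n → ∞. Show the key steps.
S_n ~ (14/45) · n^(45/14)

Integral comparison: Σ_{k=1}^n k^(31/14) = ∫_0^n x^(31/14) dx + O(n^(31/14)). The integral is n^(1 + 31/14) / (1 + 31/14) = n^((31+14)/14) / ((31+14)/14) = (14/45) · n^(45/14).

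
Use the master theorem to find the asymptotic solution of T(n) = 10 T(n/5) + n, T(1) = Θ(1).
T(n) = Θ(n^(log_5 10))

Master theorem: compare f(n) = n to n^(log_5 10) where log_5 10 ≈ 1.431. Since 1 < log_5 10, we have f(n) = O(n^(log_5 10 − ε)) for some ε > 0 — Case 1. Hence T(n) = Θ(n^(log_5 10)).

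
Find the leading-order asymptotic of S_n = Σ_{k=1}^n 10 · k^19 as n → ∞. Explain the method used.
S_n ~ n^20 / 2

By integral comparison (Euler-Maclaurin), Σ_{k=1}^n 10 · k^19 = 10 · ∫_0^n x^19 dx + O(n^19) = 10 · n^20/20 = n^20 / 2 + O(n^19). (Equivalently, Faulhaber's formula gives the same leading term.)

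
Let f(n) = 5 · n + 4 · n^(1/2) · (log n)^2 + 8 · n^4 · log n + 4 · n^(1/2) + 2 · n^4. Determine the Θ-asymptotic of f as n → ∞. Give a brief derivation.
f(n) ∈ Θ(n^4 · log n)

Compare the terms by growth order. For large n, n^a · (log n)^b dominates n^a' · (log n)^b' iff a > a', or (a = a' and b > b'). Ranking the 5 terms shows the dominant one is 8 · n^4 · log n. Hence f(n) ∈ Θ(n^4 · log n).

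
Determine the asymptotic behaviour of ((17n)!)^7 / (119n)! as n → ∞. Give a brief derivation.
((17n)!)^7/(119n)! ~ ((2π·17n)^(6/2) / sqrt(7)) · 7^(−7·17n)  →  0

Write N = 17n. Stirling: N! ~ sqrt(2π N)(N/e)^N and (7N)! ~ sqrt(2π·7N)·(7N/e)^(7N).
  (N!)^7/(7N)! ~ (2π N)^(7/2) (N/e)^(7N) / [sqrt(2π·7N) (7N/e)^(7N)]
     = (2π N)^(7/2) / sqrt(2π·7N) · (N/(7N))^(7N)
     = (2π N)^((7−1)/2) / sqrt(7) · 7^(−7N).
Since 7^7 > 1, the factor 7^(−7N) decays exponentially, so the ratio → 0. Substituting N = 17n gives the stated form.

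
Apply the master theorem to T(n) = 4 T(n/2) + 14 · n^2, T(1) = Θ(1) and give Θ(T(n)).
T(n) = Θ(n^2 log n)

log_2 4 = 2, and f(n) = 14 · n^2 = Θ(n^(log_2 4)). This is Case 2 of the master theorem: T(n) = Θ(f(n) · log n) = Θ(n^2 log n).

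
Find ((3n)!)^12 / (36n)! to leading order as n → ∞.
((3n)!)^12/(36n)! ~ ((2π·3n)^(11/2) / sqrt(12)) · 12^(−12·3n)  →  0

Write N = 3n. Stirling: N! ~ sqrt(2π N)(N/e)^N and (12N)! ~ sqrt(2π·12N)·(12N/e)^(12N).
  (N!)^12/(12N)! ~ (2π N)^(12/2) (N/e)^(12N) / [sqrt(2π·12N) (12N/e)^(12N)]
     = (2π N)^(12/2) / sqrt(2π·12N) · (N/(12N))^(12N)
     = (2π N)^((12−1)/2) / sqrt(12) · 12^(−12N).
Since 12^12 > 1, the factor 12^(−12N) decays exponentially, so the ratio → 0. Substituting N = 3n gives the stated form.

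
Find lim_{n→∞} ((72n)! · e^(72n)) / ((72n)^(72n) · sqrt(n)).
lim = sqrt(2π·72)

Stirling: (72n)! ~ sqrt(2π·72n) · (72n/e)^(72n). Hence
  (72n)! · e^(72n) / (72n)^(72n) ~ sqrt(2π·72n).
Dividing by sqrt(n): sqrt(2π·72n) / sqrt(n) = sqrt(2π·72) · n^((1−1)/2), so the limit is sqrt(2π·72).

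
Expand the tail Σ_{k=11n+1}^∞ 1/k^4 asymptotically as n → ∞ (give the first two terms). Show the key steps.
Σ_{k>11n} 1/k^4 = 1/(3 · (11n)^3) − 1/(2 · (11n)^4) + O(1/(11n)^5)

Compare to the integral: ∫_{11n}^∞ x^(−4) dx = [−x^(−3)/3]_{11n}^∞ = 1/((4−1)·(11n)^3). The Euler-Maclaurin correction adds −f(11n)/2 = −1/(2·(11n)^4). Euler-Maclaurin then gives
  Σ_{k>11n} 1/k^4 = ∫_{11n}^∞ dx/x^4 − 1/(2·(11n)^4) + O(1/(11n)^5).
(Equivalently this is ζ(4) − Σ_{k≤11n} 1/k^4.)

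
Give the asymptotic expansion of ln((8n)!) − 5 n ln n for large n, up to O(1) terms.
ln((8n)!) − 5 n ln n = 3 n ln n + 8(ln 8 − 1) n + (1/2) ln(2π·8n) + O(1/n)

Stirling: ln((8n)!) = 8n ln(8n) − 8n + (1/2) ln(2π·8n) + O(1/n).
Expand 8n ln(8n) = 8n (ln n + ln 8) = 8n ln n + 8n ln 8.
Subtract 5n ln n: leading term is (8 − 5) n ln n = 3 n ln n. The next term is 8n ln 8 − 8n = 8(ln 8 − 1) n. Then the (1/2) ln(2π·8n) correction.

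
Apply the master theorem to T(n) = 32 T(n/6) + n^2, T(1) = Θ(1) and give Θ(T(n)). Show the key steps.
T(n) = Θ(n^2)

log_6 32 ≈ 1.934. f(n) = n^2 dominates n^(log_6 32) since 2 > 1.934, and the regularity condition a·f(n/b) = 32·(n/6)^2 = (32/36)·n^2 ≤ c·f(n) holds with c = 32/36 ≈ 0.889 < 1. So this is Case 3: T(n) = Θ(f(n)) = Θ(n^2).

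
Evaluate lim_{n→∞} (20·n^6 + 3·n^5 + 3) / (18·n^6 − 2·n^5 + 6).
lim = 20/18 = 10/9

For large n the leading n^6 terms dominate both numerator and denominator. Dividing top and bottom by n^6, every other term tends to 0, leaving 20/18 = 10/9.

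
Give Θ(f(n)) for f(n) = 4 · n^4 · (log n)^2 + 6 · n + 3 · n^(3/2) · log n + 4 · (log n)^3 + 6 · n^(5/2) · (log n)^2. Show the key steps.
f(n) ∈ Θ(n^4 · (log n)^2)

Compare the terms by growth order. For large n, n^a · (log n)^b dominates n^a' · (log n)^b' iff a > a', or (a = a' and b > b'). Ranking the 5 terms shows the dominant one is 4 · n^4 · (log n)^2. Hence f(n) ∈ Θ(n^4 · (log n)^2).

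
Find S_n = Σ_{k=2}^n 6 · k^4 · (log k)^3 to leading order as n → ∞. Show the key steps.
S_n ~ 6 · n^5 · (log n)^3 / 5

By integral comparison, S_n = ∫_1^n 6 · x^4 · (log x)^3 dx + O(n^4 · (log n)^3). For the integral, the leading term of ∫_1^n x^4 (log x)^3 dx is n^5/5 · (log n)^3 (by repeated integration by parts; each step lowers the log-exponent and produces a relatively O(1/log n) correction). Hence S_n ~ 6 · n^5 · (log n)^3 / 5.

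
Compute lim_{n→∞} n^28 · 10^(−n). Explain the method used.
lim = 0

Exponentials with base > 1 dominate every fixed polynomial: for any fixed c, n^c / 10^n → 0 as n → ∞ (e.g. by the ratio test, or by writing 10^n = e^(n ln 10) and noting e^(n ln 10) / n^c → ∞). Hence n^28 · 10^(−n) = n^28 / 10^n → 0.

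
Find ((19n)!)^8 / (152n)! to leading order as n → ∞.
((19n)!)^8/(152n)! ~ ((2π·19n)^(7/2) / sqrt(8)) · 8^(−8·19n)  →  0

Write N = 19n. Stirling: N! ~ sqrt(2π N)(N/e)^N and (8N)! ~ sqrt(2π·8N)·(8N/e)^(8N).
  (N!)^8/(8N)! ~ (2π N)^(8/2) (N/e)^(8N) / [sqrt(2π·8N) (8N/e)^(8N)]
     = (2π N)^(8/2) / sqrt(2π·8N) · (N/(8N))^(8N)
     = (2π N)^((8−1)/2) / sqrt(8) · 8^(−8N).
Since 8^8 > 1, the factor 8^(−8N) decays exponentially, so the ratio → 0. Substituting N = 19n gives the stated form.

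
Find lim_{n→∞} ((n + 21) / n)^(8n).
lim = e^168

Rewrite as (1 + 21/n)^(8n). By the standard limit (1 + x/n)^n → e^x, we have (1 + 21/n)^n → e^21, and raising to the 8th power gives e^168.
More precisely, ln[(1 + 21/n)^(8n)] = 8n · ln(1 + 21/n) = 8n · (21/n + O(1/n^2)) = 168 + O(1/n) → 168.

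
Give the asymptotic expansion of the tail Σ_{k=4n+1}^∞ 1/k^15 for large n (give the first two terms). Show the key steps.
Σ_{k>4n} 1/k^15 = 1/(14 · (4n)^14) − 1/(2 · (4n)^15) + O(1/(4n)^16)

Compare to the integral: ∫_{4n}^∞ x^(−15) dx = [−x^(−14)/14]_{4n}^∞ = 1/((15−1)·(4n)^14). The Euler-Maclaurin correction adds −f(4n)/2 = −1/(2·(4n)^15). Euler-Maclaurin then gives
  Σ_{k>4n} 1/k^15 = ∫_{4n}^∞ dx/x^15 − 1/(2·(4n)^15) + O(1/(4n)^16).
(Equivalently this is ζ(15) − Σ_{k≤4n} 1/k^15.)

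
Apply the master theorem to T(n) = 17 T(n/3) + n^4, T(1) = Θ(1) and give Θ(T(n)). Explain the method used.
T(n) = Θ(n^4)

log_3 17 ≈ 2.579. f(n) = n^4 dominates n^(log_3 17) since 4 > 2.579, and the regularity condition a·f(n/b) = 17·(n/3)^4 = (17/81)·n^4 ≤ c·f(n) holds with c = 17/81 ≈ 0.21 < 1. So this is Case 3: T(n) = Θ(f(n)) = Θ(n^4).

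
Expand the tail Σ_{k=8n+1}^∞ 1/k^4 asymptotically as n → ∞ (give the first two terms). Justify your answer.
Σ_{k>8n} 1/k^4 = 1/(3 · (8n)^3) − 1/(2 · (8n)^4) + O(1/(8n)^5)

Compare to the integral: ∫_{8n}^∞ x^(−4) dx = [−x^(−3)/3]_{8n}^∞ = 1/((4−1)·(8n)^3). The Euler-Maclaurin correction adds −f(8n)/2 = −1/(2·(8n)^4). Euler-Maclaurin then gives
  Σ_{k>8n} 1/k^4 = ∫_{8n}^∞ dx/x^4 − 1/(2·(8n)^4) + O(1/(8n)^5).
(Equivalently this is ζ(4) − Σ_{k≤8n} 1/k^4.)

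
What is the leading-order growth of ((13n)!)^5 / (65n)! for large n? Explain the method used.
((13n)!)^5/(65n)! ~ ((2π·13n)^(4/2) / sqrt(5)) · 5^(−5·13n)  →  0

Write N = 13n. Stirling: N! ~ sqrt(2π N)(N/e)^N and (5N)! ~ sqrt(2π·5N)·(5N/e)^(5N).
  (N!)^5/(5N)! ~ (2π N)^(5/2) (N/e)^(5N) / [sqrt(2π·5N) (5N/e)^(5N)]
     = (2π N)^(5/2) / sqrt(2π·5N) · (N/(5N))^(5N)
     = (2π N)^((5−1)/2) / sqrt(5) · 5^(−5N).
Since 5^5 > 1, the factor 5^(−5N) decays exponentially, so the ratio → 0. Substituting N = 13n gives the stated form.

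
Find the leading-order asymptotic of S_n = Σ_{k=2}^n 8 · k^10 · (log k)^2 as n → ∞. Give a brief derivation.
S_n ~ 8 · n^11 · (log n)^2 / 11

By integral comparison, S_n = ∫_1^n 8 · x^10 · (log x)^2 dx + O(n^10 · (log n)^2). For the integral, the leading term of ∫_1^n x^10 (log x)^2 dx is n^11/11 · (log n)^2 (by repeated integration by parts; each step lowers the log-exponent and produces a relatively O(1/log n) correction). Hence S_n ~ 8 · n^11 · (log n)^2 / 11.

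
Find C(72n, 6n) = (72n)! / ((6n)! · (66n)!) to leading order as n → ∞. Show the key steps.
C(72n, 6n) ~ (8916100448256/285311670611)^(6n) · sqrt(6/(11π·6n))

Write N = 6n. Apply Stirling to each factorial:
  (12N)! ~ sqrt(2π·12N) · (12N/e)^(12N),
  N! ~ sqrt(2π N) · (N/e)^N,
  (11N)! ~ sqrt(2π·11N) · (11N/e)^(11N).
The exponential factors combine to (12N)^(12N) / (N^N · (11N)^(11N)) = 12^(12N)/11^(11N) = (12^12/11^11)^N = (8916100448256/285311670611)^N.
The square-root prefactors combine to sqrt(2π·12N) / (sqrt(2π N)·sqrt(2π·11N)) = sqrt(12 / (2π·11·N)) = sqrt(6/(11π·6n)).
Substituting N = 6n: C(72n, 6n) ~ (8916100448256/285311670611)^(6n) · sqrt(6/(11π·6n)).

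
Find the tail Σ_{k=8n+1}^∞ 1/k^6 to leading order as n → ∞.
Σ_{k>8n} 1/k^6 ~ 1/(5 · (8n)^5)

Compare to the integral: ∫_{8n}^∞ x^(−6) dx = [−x^(−5)/5]_{8n}^∞ = 1/((6−1)·(8n)^5). Euler-Maclaurin then gives
  Σ_{k>8n} 1/k^6 = ∫_{8n}^∞ dx/x^6 − 1/(2·(8n)^6) + O(1/(8n)^7).
(Equivalently this is ζ(6) − Σ_{k≤8n} 1/k^6.)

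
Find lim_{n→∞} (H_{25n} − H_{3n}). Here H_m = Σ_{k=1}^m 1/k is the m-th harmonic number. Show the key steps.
lim = ln(25/3)

Euler-Maclaurin gives H_m = ln m + γ + 1/(2m) + O(1/m^2). The γ and O(1/m) terms cancel in the difference:
  H_{25n} − H_{3n} = ln(25n) − ln(3n) + O(1/n) = ln(25/3) + O(1/n).
Hence the limit is ln(25/3).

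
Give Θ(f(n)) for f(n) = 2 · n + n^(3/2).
f(n) ∈ Θ(n^(3/2))

Compare the terms by growth order. For large n, n^a · (log n)^b dominates n^a' · (log n)^b' iff a > a', or (a = a' and b > b'). Ranking the 2 terms shows the dominant one is n^(3/2). Hence f(n) ∈ Θ(n^(3/2)).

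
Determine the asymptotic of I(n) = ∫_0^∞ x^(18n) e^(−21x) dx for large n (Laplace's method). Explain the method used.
I(n) ~ (sqrt(2π·18n) / 21) · (18n/(21e))^(18n)

Write the integrand as exp(18n ln x − 21x) and set f(x) = 18n ln x − 21x. Then f'(x) = 18n/x − 21 = 0 at x* = 18n/21, and f''(x*) = −18n/x*^2 = −21^2/(18n). Laplace's method (interior maximum) gives
  I(n) ~ e^(f(x*)) · sqrt(2π / |f''(x*)|)
        = exp(18n ln(18n/21) − 18n) · sqrt(2π · 18n / 21^2)
        = (18n/21)^(18n) e^(−18n) · sqrt(2π·18n) / 21
        = (sqrt(2π·18n) / 21) · (18n/(21e))^(18n).
This matches Γ(18n+1)/21^(18n+1) with Stirling applied to Γ.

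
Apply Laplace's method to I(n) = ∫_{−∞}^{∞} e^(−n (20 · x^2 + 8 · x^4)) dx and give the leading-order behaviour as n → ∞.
I(n) ~ sqrt(π/(20n))

φ(x) = 20 · x^2 + 8 · x^4 has its unique global minimum at x* = 0 (since φ'(x) = 40x + 32x^3 = 0 only at x = 0 for real x with both coefficients positive, and φ → ∞ as |x| → ∞). At x* = 0, φ(0) = 0 and φ''(0) = 40. Laplace's method then gives
  I(n) ~ sqrt(2π / (n · φ''(0))) · e^(−n φ(0)) = sqrt(2π / (40n)) = sqrt(π/(20n)).
The 8 · x^4 term contributes only at subleading order (an O(1/n) relative correction).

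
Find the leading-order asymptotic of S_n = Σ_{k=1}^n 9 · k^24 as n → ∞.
S_n ~ 9 · n^25 / 25

By integral comparison (Euler-Maclaurin), Σ_{k=1}^n 9 · k^24 = 9 · ∫_0^n x^24 dx + O(n^24) = 9 · n^25/25 + O(n^24). (Equivalently, Faulhaber's formula gives the same leading term.)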